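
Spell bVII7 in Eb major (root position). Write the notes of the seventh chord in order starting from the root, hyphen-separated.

Scale degree 7 in Eb major is D. bVII7 uses the lowered form, Db, taken from Eb minor. Building the dominant-seventh chord from the parallel minor on Db: Db–F–Ab–Cb.

Db-F-Ab-Cb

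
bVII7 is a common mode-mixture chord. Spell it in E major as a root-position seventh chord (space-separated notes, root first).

D F# A C

Scale degree 7 in E major is D#. bVII7 uses the lowered form, D, taken from E minor. Building the dominant-seventh chord from the parallel minor on D: D–F#–A–C.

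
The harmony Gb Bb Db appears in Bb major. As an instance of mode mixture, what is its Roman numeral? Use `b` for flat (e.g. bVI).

bVI

In Bb major scale degree 6 is G; Gb is its lowered form, from Bb minor. The diatonic chord on degree 6 would be Gm (vi), but Gb–Bb–Db is the major chord from Bb minor. As a borrowed chord it is labeled bVI.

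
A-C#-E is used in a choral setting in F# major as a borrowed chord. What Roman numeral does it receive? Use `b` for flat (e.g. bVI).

bIII

A is the lowered form of scale degree 3 in F# major (the diatonic degree 3 is A#). Diatonically F# major has A#m (iii) on that degree; A–C#–E is instead the major chord native to F# minor, so it takes the label bIII.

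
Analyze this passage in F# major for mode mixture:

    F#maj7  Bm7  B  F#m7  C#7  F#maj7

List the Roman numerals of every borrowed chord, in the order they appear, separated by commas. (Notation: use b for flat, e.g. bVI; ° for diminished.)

iv7, i7

In F# major the diatonic chords are F#, G#m, A#m, B, C#, D#m, E#dim. F#maj7, B and C#7 all belong to that set. But Bm7 (B–D–F#–A) is foreign: the diatonic IV on degree 4 is B, whereas Bm7 comes from F# minor. It is labeled iv7. F#m7 (F#–A–C#–E) doesn't fit — on degree 1 F# major would have F# (I). F#m7 is the degree-1 chord of F# minor, so it is the borrowed i7.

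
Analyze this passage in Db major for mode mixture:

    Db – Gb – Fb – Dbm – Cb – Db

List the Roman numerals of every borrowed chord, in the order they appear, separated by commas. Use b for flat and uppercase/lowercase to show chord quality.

Db major has the diatonic set Db, Ebm, Fm, Gb, Ab, Bbm, Cdim. Of the given chords, Db and Gb are diatonic. Fb (Fb–Ab–Cb) doesn't fit — on degree 3 Db major would have Fm (iii). Fb is the degree-3 chord of Db minor, so it is the borrowed bIII. But Dbm (Db–Fb–Ab) is foreign: the diatonic I on degree 1 is Db, whereas Dbm comes from Db minor. It is labeled i. Cb (Cb–Eb–Gb) is not: scale degree 7 in Db major carries Cdim (vii°). In Db minor the chord on that degree is Cb, so here it functions as bVII, borrowed from the parallel minor.

bIII, i, bVII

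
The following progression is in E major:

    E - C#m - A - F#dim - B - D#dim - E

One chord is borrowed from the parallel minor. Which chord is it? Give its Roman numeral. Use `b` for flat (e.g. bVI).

ii°

E major has the diatonic set E, F#m, G#m, A, B, C#m, D#dim. Of the given chords, E, C#m, A, B and D#dim are diatonic. F#dim (F#–A–C) doesn't fit — on degree 2 E major would have F#m (ii). F#dim is the degree-2 chord of E minor, so it is the borrowed ii°.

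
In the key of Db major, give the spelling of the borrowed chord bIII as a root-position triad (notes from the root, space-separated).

Scale degree 3 in Db major is F. bIII uses the lowered form, Fb, taken from Db minor. In Db minor the chord on Fb is Fb–Ab–Cb.

Fb Ab Cb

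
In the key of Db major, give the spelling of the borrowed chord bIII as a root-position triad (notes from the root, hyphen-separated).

bIII is built on the lowered scale degree 3. In Db major degree 3 is F; lowered it becomes Fb. Stacking thirds in Db minor on Fb gives Fb–Ab–Cb.

Fb-Ab-Cb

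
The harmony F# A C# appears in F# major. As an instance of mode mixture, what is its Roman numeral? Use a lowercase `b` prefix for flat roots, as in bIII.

The root F# is the diatonic 1st degree of F# major; the borrowing shows in the chord quality. The diatonic chord on degree 1 would be F# (I), but F#–A–C# is the minor chord from F# minor. As a borrowed chord it is labeled i.

i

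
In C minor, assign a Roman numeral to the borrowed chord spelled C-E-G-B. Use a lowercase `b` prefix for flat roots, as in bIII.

Imaj7

The root C is the diatonic 1st degree of C minor; the borrowing shows in the chord quality. The diatonic chord on degree 1 would be Cm (i), but C–E–G–B is the major-seventh chord from C major. As a borrowed chord it is labeled Imaj7.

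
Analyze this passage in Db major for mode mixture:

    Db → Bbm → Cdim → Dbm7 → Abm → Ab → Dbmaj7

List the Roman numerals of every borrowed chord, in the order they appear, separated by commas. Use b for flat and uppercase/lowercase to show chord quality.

Db major has the diatonic set Db, Ebm, Fm, Gb, Ab, Bbm, Cdim. Db, Bbm, Cdim, Ab and Dbmaj7 are all diatonic. Dbm7 (Db–Fb–Ab–Cb) is not: scale degree 1 in Db major carries Db (I). In Db minor the chord on that degree is Dbm7, so here it functions as i7, borrowed from the parallel minor. But Abm (Ab–Cb–Eb) is foreign: the diatonic V on degree 5 is Ab, whereas Abm comes from Db minor. It is labeled v.

i7, v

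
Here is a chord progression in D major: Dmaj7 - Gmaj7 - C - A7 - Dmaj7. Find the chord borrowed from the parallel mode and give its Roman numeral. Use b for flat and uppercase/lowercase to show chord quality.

D major has the diatonic set D, Em, F#m, G, A, Bm, C#dim. Dmaj7, Gmaj7 and A7 are all diatonic. C (C–E–G) doesn't fit — on degree 7 D major would have C#dim (vii°). C is the degree-7 chord of D minor, so it is the borrowed bVII.

bVII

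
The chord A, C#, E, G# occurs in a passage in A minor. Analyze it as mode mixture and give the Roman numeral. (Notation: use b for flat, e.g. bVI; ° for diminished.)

A is scale degree 1 in A minor. A–C#–E–G# is a major-seventh chord — the form found in A major, not the diatonic i (Am). Borrowed into A minor it is written Imaj7.

Imaj7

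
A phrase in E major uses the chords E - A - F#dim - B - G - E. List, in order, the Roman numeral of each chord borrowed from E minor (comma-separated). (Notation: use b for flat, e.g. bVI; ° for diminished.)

In E major the diatonic chords are E, F#m, G#m, A, B, C#m, D#dim. Of the given chords, E, A and B are diatonic. F#dim (F#–A–C) doesn't fit — on degree 2 E major would have F#m (ii). F#dim is the degree-2 chord of E minor, so it is the borrowed ii°. G (G–B–D) is not: scale degree 3 in E major carries G#m (iii). In E minor the chord on that degree is G, so here it functions as bIII, borrowed from the parallel minor.

ii°, bIII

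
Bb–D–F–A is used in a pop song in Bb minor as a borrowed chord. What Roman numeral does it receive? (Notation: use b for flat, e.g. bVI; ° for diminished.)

Imaj7

Bb is scale degree 1 in Bb minor. Diatonically Bb minor has Bbm (i) on that degree; Bb–D–F–A is instead the major-seventh chord native to Bb major, so it takes the label Imaj7.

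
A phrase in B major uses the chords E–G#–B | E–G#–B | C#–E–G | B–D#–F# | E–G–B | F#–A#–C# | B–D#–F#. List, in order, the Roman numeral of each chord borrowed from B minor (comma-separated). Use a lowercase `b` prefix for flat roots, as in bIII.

ii°, iv

B major has the diatonic set B, C#m, D#m, E, F#, G#m, A#dim. Of the given chords, E–G#–B = E, B–D#–F# = B and F#–A#–C# = F# are diatonic. C#–E–G doesn't fit — on degree 2 B major would have C#m (ii). C#dim is the degree-2 chord of B minor, so it is the borrowed ii°. But E–G–B is foreign: the diatonic IV on degree 4 is E, whereas Em comes from B minor. It is labeled iv.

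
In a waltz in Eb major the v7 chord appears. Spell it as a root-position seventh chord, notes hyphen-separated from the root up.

Bb-Db-F-Ab

The root, Bb, is scale degree 5 — the same note in Eb major and Eb minor; only the chord quality changes. Building the minor-seventh chord from the parallel minor on Bb: Bb–Db–F–Ab.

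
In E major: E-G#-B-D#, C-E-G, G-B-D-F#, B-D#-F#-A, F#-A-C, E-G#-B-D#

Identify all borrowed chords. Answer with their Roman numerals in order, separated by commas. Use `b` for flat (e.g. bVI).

In E major the diatonic chords are E, F#m, G#m, A, B, C#m, D#dim. E–G#–B–D# = Emaj7 and B–D#–F#–A = B7 are both diatonic. C–E–G is not: scale degree 6 in E major carries C#m (vi). In E minor the chord on that degree is C, so here it functions as bVI, borrowed from the parallel minor. But G–B–D–F# is foreign: the diatonic iii on degree 3 is G#m, whereas Gmaj7 comes from E minor. It is labeled bIIImaj7. But F#–A–C is foreign: the diatonic ii on degree 2 is F#m, whereas F#dim comes from E minor. It is labeled ii°.

bVI, bIIImaj7, ii°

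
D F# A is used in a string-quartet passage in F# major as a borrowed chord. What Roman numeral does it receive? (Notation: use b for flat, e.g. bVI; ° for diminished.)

bVI

The root D is the lowered 6th scale degree — diatonically F# major has D# there. D–F#–A is a major chord — the form found in F# minor, not the diatonic vi (D#m). Borrowed into F# major it is written bVI.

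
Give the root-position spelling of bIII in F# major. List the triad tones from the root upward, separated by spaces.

Scale degree 3 in F# major is A#. bIII uses the lowered form, A, taken from F# minor. Building the major chord from the parallel minor on A: A–C#–E.

A C# E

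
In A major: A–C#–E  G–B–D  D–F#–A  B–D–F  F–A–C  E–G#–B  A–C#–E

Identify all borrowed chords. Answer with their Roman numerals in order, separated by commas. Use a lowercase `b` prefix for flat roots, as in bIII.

bVII, ii°, bVI

A major has the diatonic set A, Bm, C#m, D, E, F#m, G#dim. Of the given chords, A–C#–E = A, D–F#–A = D and E–G#–B = E are diatonic. But G–B–D is foreign: the diatonic vii° on degree 7 is G#dim, whereas G comes from A minor. It is labeled bVII. But B–D–F is foreign: the diatonic ii on degree 2 is Bm, whereas Bdim comes from A minor. It is labeled ii°. But F–A–C is foreign: the diatonic vi on degree 6 is F#m, whereas F comes from A minor. It is labeled bVI.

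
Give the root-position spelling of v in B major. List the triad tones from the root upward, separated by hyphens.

The root, F#, is scale degree 5 — the same note in B major and B minor; only the chord quality changes. Stacking thirds in B minor on F# gives F#–A–C#.

F#-A-C#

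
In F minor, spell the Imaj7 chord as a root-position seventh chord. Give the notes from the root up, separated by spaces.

F A C E

Imaj7 is built on scale degree 1, which is F in both F minor and its parallel. Stacking thirds in F major on F gives F–A–C–E.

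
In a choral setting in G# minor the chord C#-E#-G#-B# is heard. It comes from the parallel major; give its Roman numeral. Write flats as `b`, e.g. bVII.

IVmaj7

C# is scale degree 4 in G# minor. Diatonically G# minor has C#m (iv) on that degree; C#–E#–G#–B# is instead the major-seventh chord native to G# major, so it takes the label IVmaj7.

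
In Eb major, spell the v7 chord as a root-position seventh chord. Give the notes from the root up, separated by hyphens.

v7 is built on scale degree 5, which is Bb in both Eb major and its parallel. Building the minor-seventh chord from the parallel minor on Bb: Bb–Db–F–Ab.

Bb-Db-F-Ab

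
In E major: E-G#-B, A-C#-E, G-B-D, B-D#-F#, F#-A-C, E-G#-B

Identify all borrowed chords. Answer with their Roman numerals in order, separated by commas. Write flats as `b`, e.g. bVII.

bIII, ii°

The diatonic triads in E major are E, F#m, G#m, A, B, C#m, D#dim. E–G#–B = E, A–C#–E = A and B–D#–F# = B are all diatonic. G–B–D doesn't fit — on degree 3 E major would have G#m (iii). G is the degree-3 chord of E minor, so it is the borrowed bIII. F#–A–C is not: scale degree 2 in E major carries F#m (ii). In E minor the chord on that degree is F#dim, so here it functions as ii°, borrowed from the parallel minor.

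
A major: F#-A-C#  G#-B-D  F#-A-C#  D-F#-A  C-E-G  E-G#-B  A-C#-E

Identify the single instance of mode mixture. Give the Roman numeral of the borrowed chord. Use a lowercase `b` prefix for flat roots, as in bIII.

A major has the diatonic set A, Bm, C#m, D, E, F#m, G#dim. F#–A–C# = F#m, G#–B–D = G#dim, D–F#–A = D, E–G#–B = E and A–C#–E = A are all diatonic. C–E–G doesn't fit — on degree 3 A major would have C#m (iii). C is the degree-3 chord of A minor, so it is the borrowed bIII.

bIII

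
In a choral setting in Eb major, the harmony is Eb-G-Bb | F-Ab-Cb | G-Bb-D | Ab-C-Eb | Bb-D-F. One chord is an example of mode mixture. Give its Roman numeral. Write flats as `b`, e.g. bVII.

ii°

In Eb major the diatonic chords are Eb, Fm, Gm, Ab, Bb, Cm, Ddim. Of the given chords, Eb–G–Bb = Eb, G–Bb–D = Gm, Ab–C–Eb = Ab and Bb–D–F = Bb are diatonic. But F–Ab–Cb is foreign: the diatonic ii on degree 2 is Fm, whereas Fdim comes from Eb minor. It is labeled ii°.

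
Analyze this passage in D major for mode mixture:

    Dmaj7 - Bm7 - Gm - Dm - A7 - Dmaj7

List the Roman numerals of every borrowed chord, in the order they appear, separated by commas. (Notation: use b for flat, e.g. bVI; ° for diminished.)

iv, i

In D major the diatonic chords are D, Em, F#m, G, A, Bm, C#dim. Dmaj7, Bm7 and A7 all belong to that set. Gm (G–Bb–D) doesn't fit — on degree 4 D major would have G (IV). Gm is the degree-4 chord of D minor, so it is the borrowed iv. Dm (D–F–A) doesn't fit — on degree 1 D major would have D (I). Dm is the degree-1 chord of D minor, so it is the borrowed i.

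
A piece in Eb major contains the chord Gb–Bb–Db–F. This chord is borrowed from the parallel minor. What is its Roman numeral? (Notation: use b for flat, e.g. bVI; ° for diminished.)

Gb is the lowered form of scale degree 3 in Eb major (the diatonic degree 3 is G). The diatonic chord on degree 3 would be Gm (iii), but Gb–Bb–Db–F is the major-seventh chord from Eb minor. As a borrowed chord it is labeled bIIImaj7.

bIIImaj7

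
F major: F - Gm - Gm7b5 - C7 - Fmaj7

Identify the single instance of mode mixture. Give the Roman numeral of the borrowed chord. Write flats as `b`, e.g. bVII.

iiø7

F major has the diatonic set F, Gm, Am, Bb, C, Dm, Edim. F, Gm, C7 and Fmaj7 are all diatonic. Gm7b5 (G–Bb–Db–F) doesn't fit — on degree 2 F major would have Gm (ii). Gm7b5 is the degree-2 chord of F minor, so it is the borrowed iiø7.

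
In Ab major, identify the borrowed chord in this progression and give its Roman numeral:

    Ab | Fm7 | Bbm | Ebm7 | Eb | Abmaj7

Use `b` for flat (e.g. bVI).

The diatonic triads in Ab major are Ab, Bbm, Cm, Db, Eb, Fm, Gdim. Ab, Fm7, Bbm, Eb and Abmaj7 all belong to that set. Ebm7 (Eb–Gb–Bb–Db) doesn't fit — on degree 5 Ab major would have Eb (V). Ebm7 is the degree-5 chord of Ab minor, so it is the borrowed v7.

v7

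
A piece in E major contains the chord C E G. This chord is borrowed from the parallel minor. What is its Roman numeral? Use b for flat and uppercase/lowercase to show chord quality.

bVI

C is the lowered form of scale degree 6 in E major (the diatonic degree 6 is C#). Diatonically E major has C#m (vi) on that degree; C–E–G is instead the major chord native to E minor, so it takes the label bVI.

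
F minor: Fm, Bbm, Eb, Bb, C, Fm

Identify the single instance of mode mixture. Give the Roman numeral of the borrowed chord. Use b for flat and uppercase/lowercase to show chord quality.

In F minor (with V from harmonic minor) the diatonic chords are Fm, Gdim, Ab, Bbm, C, Db, Eb. Of the given chords, Fm, Bbm, Eb and C are diatonic. But Bb (Bb–D–F) is foreign: the diatonic iv on degree 4 is Bbm, whereas Bb comes from F major. It is labeled IV.

IV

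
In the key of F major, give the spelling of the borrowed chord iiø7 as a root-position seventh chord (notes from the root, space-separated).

G Bb Db F

iiø7 is built on scale degree 2, which is G in both F major and its parallel. In F minor the chord on G is G–Bb–Db–F.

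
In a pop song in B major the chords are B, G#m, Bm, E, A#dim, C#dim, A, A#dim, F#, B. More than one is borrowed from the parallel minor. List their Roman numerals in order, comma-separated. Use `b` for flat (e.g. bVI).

i, ii°, bVII

The diatonic triads in B major are B, C#m, D#m, E, F#, G#m, A#dim. B, G#m, E, A#dim and F# are all diatonic. Bm (B–D–F#) is not: scale degree 1 in B major carries B (I). In B minor the chord on that degree is Bm, so here it functions as i, borrowed from the parallel minor. C#dim (C#–E–G) doesn't fit — on degree 2 B major would have C#m (ii). C#dim is the degree-2 chord of B minor, so it is the borrowed ii°. A (A–C#–E) is not: scale degree 7 in B major carries A#dim (vii°). In B minor the chord on that degree is A, so here it functions as bVII, borrowed from the parallel minor.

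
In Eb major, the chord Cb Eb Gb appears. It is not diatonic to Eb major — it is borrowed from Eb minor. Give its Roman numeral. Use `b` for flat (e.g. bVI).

In Eb major scale degree 6 is C; Cb is its lowered form, from Eb minor. Diatonically Eb major has Cm (vi) on that degree; Cb–Eb–Gb is instead the major chord native to Eb minor, so it takes the label bVI.

bVI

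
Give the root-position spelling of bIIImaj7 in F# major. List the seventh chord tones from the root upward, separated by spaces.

The root of bIIImaj7 is the lowered 3rd degree: A# becomes A. In F# minor the chord on A is A–C#–E–G#.

A C# E G#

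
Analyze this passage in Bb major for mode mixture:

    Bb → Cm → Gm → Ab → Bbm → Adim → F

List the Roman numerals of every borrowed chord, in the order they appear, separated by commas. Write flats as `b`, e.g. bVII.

Bb major has the diatonic set Bb, Cm, Dm, Eb, F, Gm, Adim. Bb, Cm, Gm, Adim and F are all diatonic. But Ab (Ab–C–Eb) is foreign: the diatonic vii° on degree 7 is Adim, whereas Ab comes from Bb minor. It is labeled bVII. Bbm (Bb–Db–F) is not: scale degree 1 in Bb major carries Bb (I). In Bb minor the chord on that degree is Bbm, so here it functions as i, borrowed from the parallel minor.

bVII, i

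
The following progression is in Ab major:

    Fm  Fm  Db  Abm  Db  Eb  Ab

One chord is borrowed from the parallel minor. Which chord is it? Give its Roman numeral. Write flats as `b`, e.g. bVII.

i

Ab major has the diatonic set Ab, Bbm, Cm, Db, Eb, Fm, Gdim. Fm, Db, Eb and Ab all belong to that set. But Abm (Ab–Cb–Eb) is foreign: the diatonic I on degree 1 is Ab, whereas Abm comes from Ab minor. It is labeled i.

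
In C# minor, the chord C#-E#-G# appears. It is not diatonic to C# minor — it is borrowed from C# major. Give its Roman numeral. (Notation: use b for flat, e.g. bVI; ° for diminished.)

I

C# is scale degree 1 in C# minor. C#–E#–G# is a major chord — the form found in C# major, not the diatonic i (C#m). Borrowed into C# minor it is written I.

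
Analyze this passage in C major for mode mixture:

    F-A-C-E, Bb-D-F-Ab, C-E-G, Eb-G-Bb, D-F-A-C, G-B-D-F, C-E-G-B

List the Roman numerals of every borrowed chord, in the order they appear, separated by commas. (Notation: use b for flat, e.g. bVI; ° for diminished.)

In C major the diatonic chords are C, Dm, Em, F, G, Am, Bdim. F–A–C–E = Fmaj7, C–E–G = C, D–F–A–C = Dm7, G–B–D–F = G7 and C–E–G–B = Cmaj7 all belong to that set. Bb–D–F–Ab is not: scale degree 7 in C major carries Bdim (vii°). In C minor the chord on that degree is Bb7, so here it functions as bVII7, borrowed from the parallel minor. But Eb–G–Bb is foreign: the diatonic iii on degree 3 is Em, whereas Eb comes from C minor. It is labeled bIII.

bVII7, bIII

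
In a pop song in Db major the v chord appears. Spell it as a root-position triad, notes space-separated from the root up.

Ab Cb Eb

v is built on scale degree 5, which is Ab in both Db major and its parallel. In Db minor the chord on Ab is Ab–Cb–Eb.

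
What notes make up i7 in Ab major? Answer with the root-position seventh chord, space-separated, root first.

Ab Cb Eb Gb

i7 is built on scale degree 1, which is Ab in both Ab major and its parallel. In Ab minor the chord on Ab is Ab–Cb–Eb–Gb.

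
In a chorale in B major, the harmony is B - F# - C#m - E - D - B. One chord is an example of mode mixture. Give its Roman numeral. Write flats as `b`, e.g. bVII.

The diatonic triads in B major are B, C#m, D#m, E, F#, G#m, A#dim. B, F#, C#m and E all belong to that set. D (D–F#–A) is not: scale degree 3 in B major carries D#m (iii). In B minor the chord on that degree is D, so here it functions as bIII, borrowed from the parallel minor.

bIII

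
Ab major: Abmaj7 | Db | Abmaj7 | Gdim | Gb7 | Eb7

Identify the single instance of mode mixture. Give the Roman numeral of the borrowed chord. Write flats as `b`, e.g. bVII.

In Ab major the diatonic chords are Ab, Bbm, Cm, Db, Eb, Fm, Gdim. Of the given chords, Abmaj7, Db, Gdim and Eb7 are diatonic. Gb7 (Gb–Bb–Db–Fb) is not: scale degree 7 in Ab major carries Gdim (vii°). In Ab minor the chord on that degree is Gb7, so here it functions as bVII7, borrowed from the parallel minor.

bVII7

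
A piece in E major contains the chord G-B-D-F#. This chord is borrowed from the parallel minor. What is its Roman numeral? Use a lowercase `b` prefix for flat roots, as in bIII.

bIIImaj7

In E major scale degree 3 is G#; G is its lowered form, from E minor. The diatonic chord on degree 3 would be G#m (iii), but G–B–D–F# is the major-seventh chord from E minor. As a borrowed chord it is labeled bIIImaj7.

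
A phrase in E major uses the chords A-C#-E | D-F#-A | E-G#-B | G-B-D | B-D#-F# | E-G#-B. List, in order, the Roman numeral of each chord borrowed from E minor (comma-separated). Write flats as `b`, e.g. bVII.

bVII, bIII

The diatonic triads in E major are E, F#m, G#m, A, B, C#m, D#dim. A–C#–E = A, E–G#–B = E and B–D#–F# = B are all diatonic. But D–F#–A is foreign: the diatonic vii° on degree 7 is D#dim, whereas D comes from E minor. It is labeled bVII. G–B–D doesn't fit — on degree 3 E major would have G#m (iii). G is the degree-3 chord of E minor, so it is the borrowed bIII.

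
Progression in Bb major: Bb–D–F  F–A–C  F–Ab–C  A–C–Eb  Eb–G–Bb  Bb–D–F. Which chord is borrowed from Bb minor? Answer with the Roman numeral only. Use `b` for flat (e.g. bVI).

v

Bb major has the diatonic set Bb, Cm, Dm, Eb, F, Gm, Adim. Of the given chords, Bb–D–F = Bb, F–A–C = F, A–C–Eb = Adim and Eb–G–Bb = Eb are diatonic. But F–Ab–C is foreign: the diatonic V on degree 5 is F, whereas Fm comes from Bb minor. It is labeled v.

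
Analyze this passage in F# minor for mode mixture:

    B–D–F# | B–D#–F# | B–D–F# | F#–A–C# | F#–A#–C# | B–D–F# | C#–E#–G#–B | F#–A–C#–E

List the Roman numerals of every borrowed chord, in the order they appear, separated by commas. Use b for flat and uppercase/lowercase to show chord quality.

The diatonic triads in F# minor (with V from harmonic minor) are F#m, G#dim, A, Bm, C#, D, E. B–D–F# = Bm, F#–A–C# = F#m, C#–E#–G#–B = C#7 and F#–A–C#–E = F#m7 are all diatonic. But B–D#–F# is foreign: the diatonic iv on degree 4 is Bm, whereas B comes from F# major. It is labeled IV. But F#–A#–C# is foreign: the diatonic i on degree 1 is F#m, whereas F# comes from F# major. It is labeled I.

IV, I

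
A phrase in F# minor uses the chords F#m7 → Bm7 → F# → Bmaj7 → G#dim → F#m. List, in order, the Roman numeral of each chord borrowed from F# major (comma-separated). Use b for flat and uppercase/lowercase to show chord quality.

I, IVmaj7

F# minor has the diatonic set F#m, G#dim, A, Bm, C#, D, E (with V from harmonic minor). Of the given chords, F#m7, Bm7, G#dim and F#m are diatonic. But F# (F#–A#–C#) is foreign: the diatonic i on degree 1 is F#m, whereas F# comes from F# major. It is labeled I. Bmaj7 (B–D#–F#–A#) is not: scale degree 4 in F# minor carries Bm (iv). In F# major the chord on that degree is Bmaj7, so here it functions as IVmaj7, borrowed from the parallel major.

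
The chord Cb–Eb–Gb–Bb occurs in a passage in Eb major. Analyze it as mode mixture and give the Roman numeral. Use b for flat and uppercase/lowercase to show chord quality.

Cb is the lowered form of scale degree 6 in Eb major (the diatonic degree 6 is C). Cb–Eb–Gb–Bb is a major-seventh chord — the form found in Eb minor, not the diatonic vi (Cm). Borrowed into Eb major it is written bVImaj7.

bVImaj7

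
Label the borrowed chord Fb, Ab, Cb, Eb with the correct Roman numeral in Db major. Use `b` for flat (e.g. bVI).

bIIImaj7

The root Fb is the lowered 3rd scale degree — diatonically Db major has F there. Fb–Ab–Cb–Eb is a major-seventh chord — the form found in Db minor, not the diatonic iii (Fm). Borrowed into Db major it is written bIIImaj7.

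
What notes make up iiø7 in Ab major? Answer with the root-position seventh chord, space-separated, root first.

iiø7 is built on scale degree 2, which is Bb in both Ab major and its parallel. Building the half-diminished-seventh chord from the parallel minor on Bb: Bb–Db–Fb–Ab.

Bb Db Fb Ab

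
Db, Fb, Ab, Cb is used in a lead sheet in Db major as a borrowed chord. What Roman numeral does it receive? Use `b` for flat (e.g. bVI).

i7

The root Db is the diatonic 1st degree of Db major; the borrowing shows in the chord quality. The diatonic chord on degree 1 would be Db (I), but Db–Fb–Ab–Cb is the minor-seventh chord from Db minor. As a borrowed chord it is labeled i7.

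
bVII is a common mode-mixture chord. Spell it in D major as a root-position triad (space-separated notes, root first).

Scale degree 7 in D major is C#. bVII uses the lowered form, C, taken from D minor. Building the major chord from the parallel minor on C: C–E–G.

C E G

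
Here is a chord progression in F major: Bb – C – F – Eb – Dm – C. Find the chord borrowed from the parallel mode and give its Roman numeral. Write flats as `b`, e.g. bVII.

bVII

In F major the diatonic chords are F, Gm, Am, Bb, C, Dm, Edim. Of the given chords, Bb, C, F and Dm are diatonic. But Eb (Eb–G–Bb) is foreign: the diatonic vii° on degree 7 is Edim, whereas Eb comes from F minor. It is labeled bVII.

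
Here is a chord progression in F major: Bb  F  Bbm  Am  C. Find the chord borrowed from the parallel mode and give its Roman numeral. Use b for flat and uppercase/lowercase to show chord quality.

F major has the diatonic set F, Gm, Am, Bb, C, Dm, Edim. Bb, F, Am and C are all diatonic. But Bbm (Bb–Db–F) is foreign: the diatonic IV on degree 4 is Bb, whereas Bbm comes from F minor. It is labeled iv.

iv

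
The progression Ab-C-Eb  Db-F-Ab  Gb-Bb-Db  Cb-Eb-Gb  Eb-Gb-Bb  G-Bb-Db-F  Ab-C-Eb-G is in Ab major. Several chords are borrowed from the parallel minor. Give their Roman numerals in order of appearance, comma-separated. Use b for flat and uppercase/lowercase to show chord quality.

bVII, bIII, v

The diatonic triads in Ab major are Ab, Bbm, Cm, Db, Eb, Fm, Gdim. Ab–C–Eb = Ab, Db–F–Ab = Db, G–Bb–Db–F = Gm7b5 and Ab–C–Eb–G = Abmaj7 are all diatonic. Gb–Bb–Db doesn't fit — on degree 7 Ab major would have Gdim (vii°). Gb is the degree-7 chord of Ab minor, so it is the borrowed bVII. Cb–Eb–Gb is not: scale degree 3 in Ab major carries Cm (iii). In Ab minor the chord on that degree is Cb, so here it functions as bIII, borrowed from the parallel minor. But Eb–Gb–Bb is foreign: the diatonic V on degree 5 is Eb, whereas Ebm comes from Ab minor. It is labeled v.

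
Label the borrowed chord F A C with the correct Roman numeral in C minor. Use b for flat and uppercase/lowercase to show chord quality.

IV

The root F is the diatonic 4th degree of C minor; the borrowing shows in the chord quality. The diatonic chord on degree 4 would be Fm (iv), but F–A–C is the major chord from C major. As a borrowed chord it is labeled IV.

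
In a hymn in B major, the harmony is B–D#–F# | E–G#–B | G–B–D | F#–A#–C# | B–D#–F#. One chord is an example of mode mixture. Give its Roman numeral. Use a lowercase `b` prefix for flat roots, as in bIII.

bVI

B major has the diatonic set B, C#m, D#m, E, F#, G#m, A#dim. B–D#–F# = B, E–G#–B = E and F#–A#–C# = F# all belong to that set. G–B–D doesn't fit — on degree 6 B major would have G#m (vi). G is the degree-6 chord of B minor, so it is the borrowed bVI.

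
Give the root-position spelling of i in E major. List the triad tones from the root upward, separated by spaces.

E G B

i is built on scale degree 1, which is E in both E major and its parallel. In E minor the chord on E is E–G–B.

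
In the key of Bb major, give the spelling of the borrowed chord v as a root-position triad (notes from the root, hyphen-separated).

v is built on scale degree 5, which is F in both Bb major and its parallel. Building the minor chord from the parallel minor on F: F–Ab–C.

F-Ab-C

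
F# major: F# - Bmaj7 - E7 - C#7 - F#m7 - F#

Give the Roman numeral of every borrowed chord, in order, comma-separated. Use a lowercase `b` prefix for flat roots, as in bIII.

bVII7, i7

F# major has the diatonic set F#, G#m, A#m, B, C#, D#m, E#dim. F#, Bmaj7 and C#7 all belong to that set. E7 (E–G#–B–D) is not: scale degree 7 in F# major carries E#dim (vii°). In F# minor the chord on that degree is E7, so here it functions as bVII7, borrowed from the parallel minor. But F#m7 (F#–A–C#–E) is foreign: the diatonic I on degree 1 is F#, whereas F#m7 comes from F# minor. It is labeled i7.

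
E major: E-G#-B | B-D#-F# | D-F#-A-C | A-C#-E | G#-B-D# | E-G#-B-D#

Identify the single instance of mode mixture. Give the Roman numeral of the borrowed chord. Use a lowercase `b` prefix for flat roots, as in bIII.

bVII7

In E major the diatonic chords are E, F#m, G#m, A, B, C#m, D#dim. E–G#–B = E, B–D#–F# = B, A–C#–E = A, G#–B–D# = G#m and E–G#–B–D# = Emaj7 are all diatonic. D–F#–A–C is not: scale degree 7 in E major carries D#dim (vii°). In E minor the chord on that degree is D7, so here it functions as bVII7, borrowed from the parallel minor.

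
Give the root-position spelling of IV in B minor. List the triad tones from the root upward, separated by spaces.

The root, E, is scale degree 4 — the same note in B minor and B major; only the chord quality changes. In B major the chord on E is E–G#–B.

E G# B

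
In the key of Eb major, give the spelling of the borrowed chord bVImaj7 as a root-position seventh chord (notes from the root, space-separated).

Scale degree 6 in Eb major is C. bVImaj7 uses the lowered form, Cb, taken from Eb minor. In Eb minor the chord on Cb is Cb–Eb–Gb–Bb.

Cb Eb Gb Bb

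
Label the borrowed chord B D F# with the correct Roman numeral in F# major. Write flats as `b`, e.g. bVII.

B is scale degree 4 in F# major. Diatonically F# major has B (IV) on that degree; B–D–F# is instead the minor chord native to F# minor, so it takes the label iv.

iv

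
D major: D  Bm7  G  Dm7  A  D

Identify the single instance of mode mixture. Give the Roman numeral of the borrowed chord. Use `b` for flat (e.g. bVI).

In D major the diatonic chords are D, Em, F#m, G, A, Bm, C#dim. Of the given chords, D, Bm7, G and A are diatonic. But Dm7 (D–F–A–C) is foreign: the diatonic I on degree 1 is D, whereas Dm7 comes from D minor. It is labeled i7.

i7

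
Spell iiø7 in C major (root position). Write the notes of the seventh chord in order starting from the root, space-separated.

The root, D, is scale degree 2 — the same note in C major and C minor; only the chord quality changes. In C minor the chord on D is D–F–Ab–C.

D F Ab C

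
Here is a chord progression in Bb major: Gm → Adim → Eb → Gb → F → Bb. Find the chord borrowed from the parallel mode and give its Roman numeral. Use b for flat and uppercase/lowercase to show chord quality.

bVI

In Bb major the diatonic chords are Bb, Cm, Dm, Eb, F, Gm, Adim. Gm, Adim, Eb, F and Bb all belong to that set. Gb (Gb–Bb–Db) is not: scale degree 6 in Bb major carries Gm (vi). In Bb minor the chord on that degree is Gb, so here it functions as bVI, borrowed from the parallel minor.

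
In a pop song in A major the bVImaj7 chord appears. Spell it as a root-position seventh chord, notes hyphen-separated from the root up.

F-A-C-E

The root of bVImaj7 is the lowered 6th degree: F# becomes F. In A minor the chord on F is F–A–C–E.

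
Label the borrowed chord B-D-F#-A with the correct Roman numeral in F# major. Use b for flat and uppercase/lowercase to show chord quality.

iv7

B is scale degree 4 in F# major. Diatonically F# major has B (IV) on that degree; B–D–F#–A is instead the minor-seventh chord native to F# minor, so it takes the label iv7.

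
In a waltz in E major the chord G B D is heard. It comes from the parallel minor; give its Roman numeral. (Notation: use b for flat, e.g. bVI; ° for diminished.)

bIII

In E major scale degree 3 is G#; G is its lowered form, from E minor. Diatonically E major has G#m (iii) on that degree; G–B–D is instead the major chord native to E minor, so it takes the label bIII.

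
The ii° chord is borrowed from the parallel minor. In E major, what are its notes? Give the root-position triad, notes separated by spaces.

F# A C

The root, F#, is scale degree 2 — the same note in E major and E minor; only the chord quality changes. Stacking thirds in E minor on F# gives F#–A–C.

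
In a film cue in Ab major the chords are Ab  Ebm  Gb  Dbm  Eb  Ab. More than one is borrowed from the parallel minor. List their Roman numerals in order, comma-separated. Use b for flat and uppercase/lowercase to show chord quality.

In Ab major the diatonic chords are Ab, Bbm, Cm, Db, Eb, Fm, Gdim. Of the given chords, Ab and Eb are diatonic. Ebm (Eb–Gb–Bb) doesn't fit — on degree 5 Ab major would have Eb (V). Ebm is the degree-5 chord of Ab minor, so it is the borrowed v. But Gb (Gb–Bb–Db) is foreign: the diatonic vii° on degree 7 is Gdim, whereas Gb comes from Ab minor. It is labeled bVII. Dbm (Db–Fb–Ab) is not: scale degree 4 in Ab major carries Db (IV). In Ab minor the chord on that degree is Dbm, so here it functions as iv, borrowed from the parallel minor.

v, bVII, iv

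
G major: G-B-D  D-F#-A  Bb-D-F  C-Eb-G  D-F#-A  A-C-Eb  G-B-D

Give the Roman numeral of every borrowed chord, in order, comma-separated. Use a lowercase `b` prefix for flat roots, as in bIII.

bIII, iv, ii°

The diatonic triads in G major are G, Am, Bm, C, D, Em, F#dim. G–B–D = G and D–F#–A = D both belong to that set. But Bb–D–F is foreign: the diatonic iii on degree 3 is Bm, whereas Bb comes from G minor. It is labeled bIII. C–Eb–G is not: scale degree 4 in G major carries C (IV). In G minor the chord on that degree is Cm, so here it functions as iv, borrowed from the parallel minor. But A–C–Eb is foreign: the diatonic ii on degree 2 is Am, whereas Adim comes from G minor. It is labeled ii°.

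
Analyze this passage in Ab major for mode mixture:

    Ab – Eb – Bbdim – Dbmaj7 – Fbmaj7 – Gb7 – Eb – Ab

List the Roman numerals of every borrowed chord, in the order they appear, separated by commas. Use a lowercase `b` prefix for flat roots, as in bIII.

Ab major has the diatonic set Ab, Bbm, Cm, Db, Eb, Fm, Gdim. Of the given chords, Ab, Eb and Dbmaj7 are diatonic. Bbdim (Bb–Db–Fb) doesn't fit — on degree 2 Ab major would have Bbm (ii). Bbdim is the degree-2 chord of Ab minor, so it is the borrowed ii°. Fbmaj7 (Fb–Ab–Cb–Eb) is not: scale degree 6 in Ab major carries Fm (vi). In Ab minor the chord on that degree is Fbmaj7, so here it functions as bVImaj7, borrowed from the parallel minor. But Gb7 (Gb–Bb–Db–Fb) is foreign: the diatonic vii° on degree 7 is Gdim, whereas Gb7 comes from Ab minor. It is labeled bVII7.

ii°, bVImaj7, bVII7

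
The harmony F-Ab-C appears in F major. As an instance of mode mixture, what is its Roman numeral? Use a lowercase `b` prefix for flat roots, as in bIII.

i

F is scale degree 1 in F major. F–Ab–C is a minor chord — the form found in F minor, not the diatonic I (F). Borrowed into F major it is written i.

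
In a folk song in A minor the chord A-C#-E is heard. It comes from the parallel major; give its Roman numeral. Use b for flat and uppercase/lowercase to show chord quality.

The root A is the diatonic 1st degree of A minor; the borrowing shows in the chord quality. The diatonic chord on degree 1 would be Am (i), but A–C#–E is the major chord from A major. As a borrowed chord it is labeled I.

I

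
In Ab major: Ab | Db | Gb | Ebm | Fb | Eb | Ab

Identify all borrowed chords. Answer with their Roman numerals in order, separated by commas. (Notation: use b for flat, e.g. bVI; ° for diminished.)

bVII, v, bVI

In Ab major the diatonic chords are Ab, Bbm, Cm, Db, Eb, Fm, Gdim. Ab, Db and Eb are all diatonic. But Gb (Gb–Bb–Db) is foreign: the diatonic vii° on degree 7 is Gdim, whereas Gb comes from Ab minor. It is labeled bVII. Ebm (Eb–Gb–Bb) doesn't fit — on degree 5 Ab major would have Eb (V). Ebm is the degree-5 chord of Ab minor, so it is the borrowed v. But Fb (Fb–Ab–Cb) is foreign: the diatonic vi on degree 6 is Fm, whereas Fb comes from Ab minor. It is labeled bVI.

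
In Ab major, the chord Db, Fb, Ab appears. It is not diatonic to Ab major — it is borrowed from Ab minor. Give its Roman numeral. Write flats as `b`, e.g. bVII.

iv

Db is scale degree 4 in Ab major. Db–Fb–Ab is a minor chord — the form found in Ab minor, not the diatonic IV (Db). Borrowed into Ab major it is written iv.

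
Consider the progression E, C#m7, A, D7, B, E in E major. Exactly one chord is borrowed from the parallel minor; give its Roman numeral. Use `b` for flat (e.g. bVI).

bVII7

In E major the diatonic chords are E, F#m, G#m, A, B, C#m, D#dim. Of the given chords, E, C#m7, A and B are diatonic. But D7 (D–F#–A–C) is foreign: the diatonic vii° on degree 7 is D#dim, whereas D7 comes from E minor. It is labeled bVII7.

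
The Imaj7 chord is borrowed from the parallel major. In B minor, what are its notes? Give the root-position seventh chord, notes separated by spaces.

The root, B, is scale degree 1 — the same note in B minor and B major; only the chord quality changes. In B major the chord on B is B–D#–F#–A#.

B D# F# A#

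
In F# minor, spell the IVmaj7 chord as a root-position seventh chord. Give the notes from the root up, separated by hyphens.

B-D#-F#-A#

IVmaj7 is built on scale degree 4, which is B in both F# minor and its parallel. Building the major-seventh chord from the parallel major on B: B–D#–F#–A#.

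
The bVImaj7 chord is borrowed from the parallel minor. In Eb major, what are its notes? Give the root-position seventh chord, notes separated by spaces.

The root of bVImaj7 is the lowered 6th degree: C becomes Cb. Building the major-seventh chord from the parallel minor on Cb: Cb–Eb–Gb–Bb.

Cb Eb Gb Bb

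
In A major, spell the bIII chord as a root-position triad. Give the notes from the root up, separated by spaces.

C E G

The root of bIII is the lowered 3rd degree: C# becomes C. Stacking thirds in A minor on C gives C–E–G.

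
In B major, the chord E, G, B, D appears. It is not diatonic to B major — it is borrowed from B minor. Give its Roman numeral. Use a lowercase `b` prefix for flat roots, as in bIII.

iv7

E is scale degree 4 in B major. Diatonically B major has E (IV) on that degree; E–G–B–D is instead the minor-seventh chord native to B minor, so it takes the label iv7.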